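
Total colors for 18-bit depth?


Colors = 2^bits = 2^18
= 262,144 colors


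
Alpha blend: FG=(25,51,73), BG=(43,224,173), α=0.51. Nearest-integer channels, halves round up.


C = α×F + (1-α)×B, with 1-α = 0.49
R: 0.51×25 + 0.49×43 = 12.75 + 21.07 = 33.82 → 34
G: 0.51×51 + 0.49×224 = 26.01 + 109.76 = 135.77 → 136
B: 0.51×73 + 0.49×173 = 37.23 + 84.77 = 122.00 → 122
= RGB(34, 136, 122)


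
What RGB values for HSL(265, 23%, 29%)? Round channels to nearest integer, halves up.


H=265°, S=0.23, L=0.29
C = (1-|2L-1|)×S = (1-|-0.42|)×0.23 = 0.1334
H' = H/60 = 265/60 ≈ 4.4167; X = C×(1-|H' mod 2 - 1|) ≈ 0.0556
m = L - C/2 = 0.29 - 0.0667 = 0.2233
Sector ⌊H'⌋ = 4 → (R',G',B') = (≈0.0556, 0.0, 0.1334)
RGB = ((R'+m)×255, (G'+m)×255, (B'+m)×255) = (71.11525, 56.9415, 90.9585)
Round half up → RGB(71, 57, 91)


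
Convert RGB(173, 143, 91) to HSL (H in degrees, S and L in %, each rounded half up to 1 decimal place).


Normalize: R'=173/255≈0.6784, G'=143/255≈0.5608, B'=91/255≈0.3569
Max=173/255, Min=91/255, Δ=Max-Min=82/255
L = (Max+Min)/2 = (173+91)/510 = 264/510 = 0.51764… → L = 51.8%
L > 0.5 → S = Δ/(2-Max-Min) = 82/(510-173-91) = 82/246 = 0.33333… → S = 33.3%
(the 1/255 factors cancel in S and H, so raw channel differences can be used)
Max is R' → H = 60 × (((G-B)/Δ) mod 6) = 60 × (((143-91)/82) mod 6)
  52/82 = 0.6341…
  H = 60 × 0.6341… = 38.048…° → H = 38.0°
= HSL(38.0°, 33.3%, 51.8%)


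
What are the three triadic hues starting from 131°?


Triadic: equally spaced at 120° intervals
H1 = 131°
H2 = (131 + 120) mod 360 = 251°
H3 = (131 + 240) mod 360 = 11°
Triadic = 131°, 251°, 11°


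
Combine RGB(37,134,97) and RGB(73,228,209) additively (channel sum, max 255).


Additive: each channel = min(255, C₁+C₂)
R: 37+73 = 110 → 110
G: 134+228 = 362 → 255
B: 97+209 = 306 → 255
= RGB(110, 255, 255)


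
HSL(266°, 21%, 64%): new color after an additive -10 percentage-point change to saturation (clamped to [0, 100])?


Original S = 21%
Adjustment = -10 percentage points
New S = 21 + (-10) = 11
Clamp to [0, 100] → 11
= HSL(266°, 11%, 64%)


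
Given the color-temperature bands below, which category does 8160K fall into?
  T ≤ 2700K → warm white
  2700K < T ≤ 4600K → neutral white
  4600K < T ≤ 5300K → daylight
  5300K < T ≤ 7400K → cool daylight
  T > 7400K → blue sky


Temperature: 8160K
8160K > 7400K → blue sky
Classification: blue sky


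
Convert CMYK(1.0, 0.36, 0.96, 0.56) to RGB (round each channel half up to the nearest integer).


R = 255 × (1-C) × (1-K) = 255 × 0.00 × 0.44 = 0
G = 255 × (1-M) × (1-K) = 255 × 0.64 × 0.44 = 71.808 → 72
B = 255 × (1-Y) × (1-K) = 255 × 0.04 × 0.44 = 4.488 → 4
= RGB(0, 72, 4)


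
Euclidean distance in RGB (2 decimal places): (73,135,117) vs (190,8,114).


d = √[(R₁-R₂)² + (G₁-G₂)² + (B₁-B₂)²]
d = √[(73-190)² + (135-8)² + (117-114)²]
d = √[13689 + 16129 + 9]
d = √29827
d ≈ 172.70


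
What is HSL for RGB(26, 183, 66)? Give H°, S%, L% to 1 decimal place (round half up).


Normalize: R'=26/255≈0.1020, G'=183/255≈0.7176, B'=66/255≈0.2588
Max=183/255, Min=26/255, Δ=Max-Min=157/255
L = (Max+Min)/2 = (183+26)/510 = 209/510 = 0.40980… → L = 41.0%
L ≤ 0.5 → S = Δ/(Max+Min) = 157/(183+26) = 157/209 = 0.75119… → S = 75.1%
(the 1/255 factors cancel in S and H, so raw channel differences can be used)
Max is G' → H = 60 × ((B-R)/Δ + 2) = 60 × ((66-26)/157 + 2)
  40/157 + 2 = 0.2547… + 2 = 2.2547…
  H = 60 × 2.2547… = 135.286…° → H = 135.3°
= HSL(135.3°, 75.1%, 41.0%)


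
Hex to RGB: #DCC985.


DC → 220 (R)
C9 → 201 (G)
85 → 133 (B)
= RGB(220, 201, 133)


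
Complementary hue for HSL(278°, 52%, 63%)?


Complement = opposite side of color wheel = hue + 180°
H' = (278 + 180) mod 360 = 98°
S and L unchanged.
= HSL(98°, 52%, 63%)


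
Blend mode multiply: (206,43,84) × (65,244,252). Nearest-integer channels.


Multiply: C = A×B/255, rounded to nearest integer
R: 206×65/255 = 13390/255 ≈ 52.510 → 53
G: 43×244/255 = 10492/255 ≈ 41.145 → 41
B: 84×252/255 = 21168/255 ≈ 83.012 → 83
= RGB(53, 41, 83)


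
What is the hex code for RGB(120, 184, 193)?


R = 120 → 78 (hex)
G = 184 → B8 (hex)
B = 193 → C1 (hex)
Hex = #78B8C1


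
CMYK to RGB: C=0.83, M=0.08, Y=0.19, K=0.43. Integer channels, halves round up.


R = 255 × (1-C) × (1-K) = 255 × 0.17 × 0.57 = 24.7095 → 25
G = 255 × (1-M) × (1-K) = 255 × 0.92 × 0.57 = 133.722 → 134
B = 255 × (1-Y) × (1-K) = 255 × 0.81 × 0.57 = 117.7335 → 118
= RGB(25, 134, 118)


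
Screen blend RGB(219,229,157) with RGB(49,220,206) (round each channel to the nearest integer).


Screen: C = 255 - (255-A)×(255-B)/255, rounded to nearest integer
R: 255 - (255-219)×(255-49)/255 = 255 - 7416/255 ≈ 255 - 29.082 = 225.918 → 226
G: 255 - (255-229)×(255-220)/255 = 255 - 910/255 ≈ 255 - 3.569 = 251.431 → 251
B: 255 - (255-157)×(255-206)/255 = 255 - 4802/255 ≈ 255 - 18.831 = 236.169 → 236
= RGB(226, 251, 236)


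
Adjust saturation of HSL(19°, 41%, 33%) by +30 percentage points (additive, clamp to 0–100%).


Original S = 41%
Adjustment = +30 percentage points
New S = 41 + (30) = 71
Clamp to [0, 100] → 71
= HSL(19°, 71%, 33%)


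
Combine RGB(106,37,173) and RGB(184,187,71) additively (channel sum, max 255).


Additive: each channel = min(255, C₁+C₂)
R: 106+184 = 290 → 255
G: 37+187 = 224 → 224
B: 173+71 = 244 → 244
= RGB(255, 224, 244)


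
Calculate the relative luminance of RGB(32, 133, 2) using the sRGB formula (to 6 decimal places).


Linearize each channel (sRGB transfer function): c = v/255; c_lin = c/12.92 if c ≤ 0.04045, else ((c+0.055)/1.055)^2.4
  R: 32/255 ≈ 0.125490 > 0.04045 → ((0.125490+0.055)/1.055)^2.4 ≈ 0.014444
  G: 133/255 ≈ 0.521569 > 0.04045 → ((0.521569+0.055)/1.055)^2.4 ≈ 0.234551
  B: 2/255 ≈ 0.007843 ≤ 0.04045 → 0.007843/12.92 ≈ 0.000607
R_lin = 0.014444, G_lin = 0.234551, B_lin = 0.000607
L = 0.2126×R + 0.7152×G + 0.0722×B
L = 0.2126×0.014444 + 0.7152×0.234551 + 0.0722×0.000607
L ≈ 0.170865


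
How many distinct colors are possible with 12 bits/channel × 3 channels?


Total bits = 12 bits/channel × 3 channels = 36 bits
Distinct colors = 2^36
= 68,719,476,736 colors


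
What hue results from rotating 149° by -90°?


New hue = (H + rotation) mod 360
New hue = (149 -90) mod 360
= 59 mod 360
= 59°


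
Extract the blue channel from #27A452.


Color: #27A452
R = 27 = 39
G = A4 = 164
B = 52 = 82
Blue = 82


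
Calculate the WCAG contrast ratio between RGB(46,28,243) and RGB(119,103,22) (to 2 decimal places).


Linearize each sRGB channel c=v/255: c/12.92 if c ≤ 0.04045 else ((c+0.055)/1.055)^2.4
L = 0.2126×R_lin + 0.7152×G_lin + 0.0722×B_lin
Color 1 (46,28,243):
  R=46: 46/255≈0.1804 > 0.04045 → ((0.1804+0.055)/1.055)^2.4 ≈ 0.02732
  G=28: 28/255≈0.1098 > 0.04045 → ((0.1098+0.055)/1.055)^2.4 ≈ 0.01161
  B=243: 243/255≈0.9529 > 0.04045 → ((0.9529+0.055)/1.055)^2.4 ≈ 0.89627
  L1 = 0.2126×0.02732 + 0.7152×0.01161 + 0.0722×0.89627 ≈ 0.07882
Color 2 (119,103,22):
  R=119: 119/255≈0.4667 > 0.04045 → ((0.4667+0.055)/1.055)^2.4 ≈ 0.18447
  G=103: 103/255≈0.4039 > 0.04045 → ((0.4039+0.055)/1.055)^2.4 ≈ 0.13563
  B=22: 22/255≈0.0863 > 0.04045 → ((0.0863+0.055)/1.055)^2.4 ≈ 0.00802
  L2 = 0.2126×0.18447 + 0.7152×0.13563 + 0.0722×0.00802 ≈ 0.13680
Lighter = 0.13680, Darker = 0.07882
Ratio = (L_lighter + 0.05) / (L_darker + 0.05)
Ratio = (0.13680 + 0.05) / (0.07882 + 0.05) = 0.18680 / 0.12882 ≈ 1.4501
Ratio ≈ 1.45:1


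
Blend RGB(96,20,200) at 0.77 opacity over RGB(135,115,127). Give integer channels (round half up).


C = α×F + (1-α)×B, with 1-α = 0.23
R: 0.77×96 + 0.23×135 = 73.92 + 31.05 = 104.97 → 105
G: 0.77×20 + 0.23×115 = 15.40 + 26.45 = 41.85 → 42
B: 0.77×200 + 0.23×127 = 154.00 + 29.21 = 183.21 → 183
= RGB(105, 42, 183)


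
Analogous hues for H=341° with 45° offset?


Base hue: 341°
Left analog: (341 - 45) mod 360 = 296°
Right analog: (341 + 45) mod 360 = 26°
Analogous hues = 296° and 26°


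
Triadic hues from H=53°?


Triadic: equally spaced at 120° intervals
H1 = 53°
H2 = (53 + 120) mod 360 = 173°
H3 = (53 + 240) mod 360 = 293°
Triadic = 53°, 173°, 293°


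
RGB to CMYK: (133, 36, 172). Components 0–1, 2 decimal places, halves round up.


R'=133/255≈0.5216, G'=36/255≈0.1412, B'=172/255≈0.6745
K = 1 - max(R',G',B') = 1 - 172/255 = 83/255 = 0.32549… → 0.33
(1-R'-K)/(1-K) simplifies to (max-R)/max with max = 172:
C = (172-133)/172 = 39/172 = 0.22674… → 0.23
M = (172-36)/172 = 136/172 = 0.79069… → 0.79
Y = (172-172)/172 = 0/172 = 0 → 0.00
= CMYK(0.23, 0.79, 0.00, 0.33)


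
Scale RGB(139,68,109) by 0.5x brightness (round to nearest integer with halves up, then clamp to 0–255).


Multiply each channel by 0.5, round half up, clamp to [0, 255]
R: 139×0.5 = 69.5 → round → 70
G: 68×0.5 = 34
B: 109×0.5 = 54.5 → round → 55
= RGB(70, 34, 55)


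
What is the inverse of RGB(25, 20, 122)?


Invert: (255-R, 255-G, 255-B)
R: 255-25 = 230
G: 255-20 = 235
B: 255-122 = 133
= RGB(230, 235, 133)


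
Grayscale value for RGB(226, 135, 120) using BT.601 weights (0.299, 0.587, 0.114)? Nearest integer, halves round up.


Gray = 0.299×R + 0.587×G + 0.114×B
Gray = 0.299×226 + 0.587×135 + 0.114×120
Gray = 67.574 + 79.245 + 13.680
Gray = 160.499 → round half up → 160
Gray = 160


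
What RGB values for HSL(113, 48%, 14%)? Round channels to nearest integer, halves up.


H=113°, S=0.48, L=0.14
C = (1-|2L-1|)×S = (1-|-0.72|)×0.48 = 0.1344
H' = H/60 = 113/60 ≈ 1.8833; X = C×(1-|H' mod 2 - 1|) = 0.01568
m = L - C/2 = 0.14 - 0.0672 = 0.0728
Sector ⌊H'⌋ = 1 → (R',G',B') = (0.01568, 0.1344, 0.0)
RGB = ((R'+m)×255, (G'+m)×255, (B'+m)×255) = (22.5624, 52.836, 18.564)
Round half up → RGB(23, 53, 19)


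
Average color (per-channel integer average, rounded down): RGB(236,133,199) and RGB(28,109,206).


Midpoint: each channel = ⌊(C₁+C₂)/2⌋
R: ⌊(236+28)/2⌋ = 132
G: ⌊(133+109)/2⌋ = 121
B: ⌊(199+206)/2⌋ = 202
= RGB(132, 121, 202)


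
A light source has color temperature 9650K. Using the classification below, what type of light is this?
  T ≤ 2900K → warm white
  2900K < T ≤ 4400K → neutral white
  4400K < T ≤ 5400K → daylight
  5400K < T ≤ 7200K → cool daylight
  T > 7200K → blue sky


Temperature: 9650K
9650K > 7200K → blue sky
Classification: blue sky


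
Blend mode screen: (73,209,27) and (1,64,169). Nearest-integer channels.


Screen: C = 255 - (255-A)×(255-B)/255, rounded to nearest integer
R: 255 - (255-73)×(255-1)/255 = 255 - 46228/255 ≈ 255 - 181.286 = 73.714 → 74
G: 255 - (255-209)×(255-64)/255 = 255 - 8786/255 ≈ 255 - 34.455 = 220.545 → 221
B: 255 - (255-27)×(255-169)/255 = 255 - 19608/255 ≈ 255 - 76.894 = 178.106 → 178
= RGB(74, 221, 178)


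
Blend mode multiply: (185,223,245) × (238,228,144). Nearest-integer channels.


Multiply: C = A×B/255, rounded to nearest integer
R: 185×238/255 = 44030/255 ≈ 172.667 → 173
G: 223×228/255 = 50844/255 ≈ 199.388 → 199
B: 245×144/255 = 35280/255 ≈ 138.353 → 138
= RGB(173, 199, 138)


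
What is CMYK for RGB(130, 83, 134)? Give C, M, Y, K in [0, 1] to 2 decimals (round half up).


R'=130/255≈0.5098, G'=83/255≈0.3255, B'=134/255≈0.5255
K = 1 - max(R',G',B') = 1 - 134/255 = 121/255 = 0.47450… → 0.47
(1-R'-K)/(1-K) simplifies to (max-R)/max with max = 134:
C = (134-130)/134 = 4/134 = 0.02985… → 0.03
M = (134-83)/134 = 51/134 = 0.38059… → 0.38
Y = (134-134)/134 = 0/134 = 0 → 0.00
= CMYK(0.03, 0.38, 0.00, 0.47)


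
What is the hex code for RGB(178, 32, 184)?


R = 178 → B2 (hex)
G = 32 → 20 (hex)
B = 184 → B8 (hex)
Hex = #B220B8


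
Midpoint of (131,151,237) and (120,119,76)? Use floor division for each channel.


Midpoint: each channel = ⌊(C₁+C₂)/2⌋
R: ⌊(131+120)/2⌋ = 125
G: ⌊(151+119)/2⌋ = 135
B: ⌊(237+76)/2⌋ = 156
= RGB(125, 135, 156)


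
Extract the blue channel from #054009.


Color: #054009
R = 05 = 5
G = 40 = 64
B = 09 = 9
Blue = 9


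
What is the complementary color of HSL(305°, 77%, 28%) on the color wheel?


Complement = opposite side of color wheel = hue + 180°
H' = (305 + 180) mod 360 = 125°
S and L unchanged.
= HSL(125°, 77%, 28%)


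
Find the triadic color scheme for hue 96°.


Triadic: equally spaced at 120° intervals
H1 = 96°
H2 = (96 + 120) mod 360 = 216°
H3 = (96 + 240) mod 360 = 336°
Triadic = 96°, 216°, 336°


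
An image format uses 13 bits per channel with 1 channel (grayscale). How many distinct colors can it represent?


Total bits = 13 bits/channel × 1 channels = 13 bits
Distinct colors = 2^13
= 8,192 colors


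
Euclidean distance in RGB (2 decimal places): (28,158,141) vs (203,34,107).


d = √[(R₁-R₂)² + (G₁-G₂)² + (B₁-B₂)²]
d = √[(28-203)² + (158-34)² + (141-107)²]
d = √[30625 + 15376 + 1156]
d = √47157
d ≈ 217.16


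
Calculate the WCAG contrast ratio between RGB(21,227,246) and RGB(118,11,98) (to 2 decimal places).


Linearize each sRGB channel c=v/255: c/12.92 if c ≤ 0.04045 else ((c+0.055)/1.055)^2.4
L = 0.2126×R_lin + 0.7152×G_lin + 0.0722×B_lin
Color 1 (21,227,246):
  R=21: 21/255≈0.0824 > 0.04045 → ((0.0824+0.055)/1.055)^2.4 ≈ 0.00750
  G=227: 227/255≈0.8902 > 0.04045 → ((0.8902+0.055)/1.055)^2.4 ≈ 0.76815
  B=246: 246/255≈0.9647 > 0.04045 → ((0.9647+0.055)/1.055)^2.4 ≈ 0.92158
  L1 = 0.2126×0.00750 + 0.7152×0.76815 + 0.0722×0.92158 ≈ 0.61751
Color 2 (118,11,98):
  R=118: 118/255≈0.4627 > 0.04045 → ((0.4627+0.055)/1.055)^2.4 ≈ 0.18116
  G=11: 11/255≈0.0431 > 0.04045 → ((0.0431+0.055)/1.055)^2.4 ≈ 0.00335
  B=98: 98/255≈0.3843 > 0.04045 → ((0.3843+0.055)/1.055)^2.4 ≈ 0.12214
  L2 = 0.2126×0.18116 + 0.7152×0.00335 + 0.0722×0.12214 ≈ 0.04973
Lighter = 0.61751, Darker = 0.04973
Ratio = (L_lighter + 0.05) / (L_darker + 0.05)
Ratio = (0.61751 + 0.05) / (0.04973 + 0.05) = 0.66751 / 0.09973 ≈ 6.6934
Ratio ≈ 6.69:1


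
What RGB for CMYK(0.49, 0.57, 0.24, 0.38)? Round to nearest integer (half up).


R = 255 × (1-C) × (1-K) = 255 × 0.51 × 0.62 = 80.631 → 81
G = 255 × (1-M) × (1-K) = 255 × 0.43 × 0.62 = 67.983 → 68
B = 255 × (1-Y) × (1-K) = 255 × 0.76 × 0.62 = 120.156 → 120
= RGB(81, 68, 120)


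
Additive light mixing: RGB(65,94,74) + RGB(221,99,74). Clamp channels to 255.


Additive: each channel = min(255, C₁+C₂)
R: 65+221 = 286 → 255
G: 94+99 = 193 → 193
B: 74+74 = 148 → 148
= RGB(255, 193, 148)


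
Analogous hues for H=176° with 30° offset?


Base hue: 176°
Left analog: (176 - 30) mod 360 = 146°
Right analog: (176 + 30) mod 360 = 206°
Analogous hues = 146° and 206°


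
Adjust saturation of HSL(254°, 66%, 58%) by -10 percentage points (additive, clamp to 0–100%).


Original S = 66%
Adjustment = -10 percentage points
New S = 66 + (-10) = 56
Clamp to [0, 100] → 56
= HSL(254°, 56%, 58%)


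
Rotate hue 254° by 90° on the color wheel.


New hue = (H + rotation) mod 360
New hue = (254 + 90) mod 360
= 344 mod 360
= 344°


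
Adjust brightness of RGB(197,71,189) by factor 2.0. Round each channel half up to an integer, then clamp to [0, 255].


Multiply each channel by 2.0, round half up, clamp to [0, 255]
R: 197×2.0 = 394 → clamp → 255
G: 71×2.0 = 142
B: 189×2.0 = 378 → clamp → 255
= RGB(255, 142, 255)


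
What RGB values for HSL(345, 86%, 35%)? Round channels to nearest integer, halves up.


H=345°, S=0.86, L=0.35
C = (1-|2L-1|)×S = (1-|-0.30|)×0.86 = 0.602
H' = H/60 = 345/60 ≈ 5.7500; X = C×(1-|H' mod 2 - 1|) = 0.1505
m = L - C/2 = 0.35 - 0.301 = 0.049
Sector ⌊H'⌋ = 5 → (R',G',B') = (0.602, 0.0, 0.1505)
RGB = ((R'+m)×255, (G'+m)×255, (B'+m)×255) = (166.005, 12.495, 50.8725)
Round half up → RGB(166, 12, 51)


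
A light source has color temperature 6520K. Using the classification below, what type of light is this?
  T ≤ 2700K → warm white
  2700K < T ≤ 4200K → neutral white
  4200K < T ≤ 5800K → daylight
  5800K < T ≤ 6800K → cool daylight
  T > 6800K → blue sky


Temperature: 6520K
5800K < 6520K ≤ 6800K → cool daylight
Classification: cool daylight


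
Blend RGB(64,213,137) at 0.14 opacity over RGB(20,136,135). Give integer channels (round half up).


C = α×F + (1-α)×B, with 1-α = 0.86
R: 0.14×64 + 0.86×20 = 8.96 + 17.20 = 26.16 → 26
G: 0.14×213 + 0.86×136 = 29.82 + 116.96 = 146.78 → 147
B: 0.14×137 + 0.86×135 = 19.18 + 116.10 = 135.28 → 135
= RGB(26, 147, 135)


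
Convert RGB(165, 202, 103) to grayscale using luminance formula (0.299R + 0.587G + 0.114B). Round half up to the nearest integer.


Gray = 0.299×R + 0.587×G + 0.114×B
Gray = 0.299×165 + 0.587×202 + 0.114×103
Gray = 49.335 + 118.574 + 11.742
Gray = 179.651 → round half up → 180
Gray = 180


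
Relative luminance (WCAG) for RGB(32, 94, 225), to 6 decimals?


Linearize each channel (sRGB transfer function): c = v/255; c_lin = c/12.92 if c ≤ 0.04045, else ((c+0.055)/1.055)^2.4
  R: 32/255 ≈ 0.125490 > 0.04045 → ((0.125490+0.055)/1.055)^2.4 ≈ 0.014444
  G: 94/255 ≈ 0.368627 > 0.04045 → ((0.368627+0.055)/1.055)^2.4 ≈ 0.111932
  B: 225/255 ≈ 0.882353 > 0.04045 → ((0.882353+0.055)/1.055)^2.4 ≈ 0.752942
R_lin = 0.014444, G_lin = 0.111932, B_lin = 0.752942
L = 0.2126×R + 0.7152×G + 0.0722×B
L = 0.2126×0.014444 + 0.7152×0.111932 + 0.0722×0.752942
L ≈ 0.137487


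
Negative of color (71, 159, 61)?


Invert: (255-R, 255-G, 255-B)
R: 255-71 = 184
G: 255-159 = 96
B: 255-61 = 194
= RGB(184, 96, 194)


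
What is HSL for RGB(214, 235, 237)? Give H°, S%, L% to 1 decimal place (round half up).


Normalize: R'=214/255≈0.8392, G'=235/255≈0.9216, B'=237/255≈0.9294
Max=237/255, Min=214/255, Δ=Max-Min=23/255
L = (Max+Min)/2 = (237+214)/510 = 451/510 = 0.88431… → L = 88.4%
L > 0.5 → S = Δ/(2-Max-Min) = 23/(510-237-214) = 23/59 = 0.38983… → S = 39.0%
(the 1/255 factors cancel in S and H, so raw channel differences can be used)
Max is B' → H = 60 × ((R-G)/Δ + 4) = 60 × ((214-235)/23 + 4)
  -21/23 + 4 = -0.9130… + 4 = 3.0869…
  H = 60 × 3.0869… = 185.217…° → H = 185.2°
= HSL(185.2°, 39.0%, 88.4%)


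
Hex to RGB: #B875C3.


B8 → 184 (R)
75 → 117 (G)
C3 → 195 (B)
= RGB(184, 117, 195)


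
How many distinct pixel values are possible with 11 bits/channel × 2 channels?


Total bits = 11 bits/channel × 2 channels = 22 bits
Distinct pixel values = 2^22
= 4,194,304 pixel values


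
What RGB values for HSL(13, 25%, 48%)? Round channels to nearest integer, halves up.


H=13°, S=0.25, L=0.48
C = (1-|2L-1|)×S = (1-|-0.04|)×0.25 = 0.24
H' = H/60 = 13/60 ≈ 0.2167; X = C×(1-|H' mod 2 - 1|) = 0.052
m = L - C/2 = 0.48 - 0.12 = 0.36
Sector ⌊H'⌋ = 0 → (R',G',B') = (0.24, 0.052, 0.0)
RGB = ((R'+m)×255, (G'+m)×255, (B'+m)×255) = (153.0, 105.06, 91.8)
Round half up → RGB(153, 105, 92)


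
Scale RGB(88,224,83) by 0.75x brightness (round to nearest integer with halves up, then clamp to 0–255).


Multiply each channel by 0.75, round half up, clamp to [0, 255]
R: 88×0.75 = 66
G: 224×0.75 = 168
B: 83×0.75 = 62.25 → round → 62
= RGB(66, 168, 62)


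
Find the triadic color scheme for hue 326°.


Triadic: equally spaced at 120° intervals
H1 = 326°
H2 = (326 + 120) mod 360 = 86°
H3 = (326 + 240) mod 360 = 206°
Triadic = 326°, 86°, 206°


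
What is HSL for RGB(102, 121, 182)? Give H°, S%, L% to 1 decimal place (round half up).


Normalize: R'=102/255≈0.4000, G'=121/255≈0.4745, B'=182/255≈0.7137
Max=182/255, Min=102/255, Δ=Max-Min=80/255
L = (Max+Min)/2 = (182+102)/510 = 284/510 = 0.55686… → L = 55.7%
L > 0.5 → S = Δ/(2-Max-Min) = 80/(510-182-102) = 80/226 = 0.35398… → S = 35.4%
(the 1/255 factors cancel in S and H, so raw channel differences can be used)
Max is B' → H = 60 × ((R-G)/Δ + 4) = 60 × ((102-121)/80 + 4)
  -19/80 + 4 = -0.2375 + 4 = 3.7625
  H = 60 × 3.7625 = 225.75° → H = 225.8°
= HSL(225.8°, 35.4%, 55.7%)


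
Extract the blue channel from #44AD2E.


Color: #44AD2E
R = 44 = 68
G = AD = 173
B = 2E = 46
Blue = 46


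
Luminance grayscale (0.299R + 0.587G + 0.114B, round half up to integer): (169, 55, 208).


Gray = 0.299×R + 0.587×G + 0.114×B
Gray = 0.299×169 + 0.587×55 + 0.114×208
Gray = 50.531 + 32.285 + 23.712
Gray = 106.528 → round half up → 107
Gray = 107


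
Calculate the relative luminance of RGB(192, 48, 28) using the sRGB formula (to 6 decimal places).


Linearize each channel (sRGB transfer function): c = v/255; c_lin = c/12.92 if c ≤ 0.04045, else ((c+0.055)/1.055)^2.4
  R: 192/255 ≈ 0.752941 > 0.04045 → ((0.752941+0.055)/1.055)^2.4 ≈ 0.527115
  G: 48/255 ≈ 0.188235 > 0.04045 → ((0.188235+0.055)/1.055)^2.4 ≈ 0.029557
  B: 28/255 ≈ 0.109804 > 0.04045 → ((0.109804+0.055)/1.055)^2.4 ≈ 0.011612
R_lin = 0.527115, G_lin = 0.029557, B_lin = 0.011612
L = 0.2126×R + 0.7152×G + 0.0722×B
L = 0.2126×0.527115 + 0.7152×0.029557 + 0.0722×0.011612
L ≈ 0.134042


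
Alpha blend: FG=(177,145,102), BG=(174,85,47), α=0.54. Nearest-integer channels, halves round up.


C = α×F + (1-α)×B, with 1-α = 0.46
R: 0.54×177 + 0.46×174 = 95.58 + 80.04 = 175.62 → 176
G: 0.54×145 + 0.46×85 = 78.30 + 39.10 = 117.40 → 117
B: 0.54×102 + 0.46×47 = 55.08 + 21.62 = 76.70 → 77
= RGB(176, 117, 77)


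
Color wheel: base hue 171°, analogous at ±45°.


Base hue: 171°
Left analog: (171 - 45) mod 360 = 126°
Right analog: (171 + 45) mod 360 = 216°
Analogous hues = 126° and 216°


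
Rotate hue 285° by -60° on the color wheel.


New hue = (H + rotation) mod 360
New hue = (285 -60) mod 360
= 225 mod 360
= 225°


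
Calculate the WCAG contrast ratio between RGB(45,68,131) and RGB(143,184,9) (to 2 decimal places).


Linearize each sRGB channel c=v/255: c/12.92 if c ≤ 0.04045 else ((c+0.055)/1.055)^2.4
L = 0.2126×R_lin + 0.7152×G_lin + 0.0722×B_lin
Color 1 (45,68,131):
  R=45: 45/255≈0.1765 > 0.04045 → ((0.1765+0.055)/1.055)^2.4 ≈ 0.02624
  G=68: 68/255≈0.2667 > 0.04045 → ((0.2667+0.055)/1.055)^2.4 ≈ 0.05781
  B=131: 131/255≈0.5137 > 0.04045 → ((0.5137+0.055)/1.055)^2.4 ≈ 0.22697
  L1 = 0.2126×0.02624 + 0.7152×0.05781 + 0.0722×0.22697 ≈ 0.06331
Color 2 (143,184,9):
  R=143: 143/255≈0.5608 > 0.04045 → ((0.5608+0.055)/1.055)^2.4 ≈ 0.27468
  G=184: 184/255≈0.7216 > 0.04045 → ((0.7216+0.055)/1.055)^2.4 ≈ 0.47932
  B=9: 9/255≈0.0353 ≤ 0.04045 → 0.0353/12.92 ≈ 0.00273
  L2 = 0.2126×0.27468 + 0.7152×0.47932 + 0.0722×0.00273 ≈ 0.40140
Lighter = 0.40140, Darker = 0.06331
Ratio = (L_lighter + 0.05) / (L_darker + 0.05)
Ratio = (0.40140 + 0.05) / (0.06331 + 0.05) = 0.45140 / 0.11331 ≈ 3.9839
Ratio ≈ 3.98:1


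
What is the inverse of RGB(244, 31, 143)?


Invert: (255-R, 255-G, 255-B)
R: 255-244 = 11
G: 255-31 = 224
B: 255-143 = 112
= RGB(11, 224, 112)


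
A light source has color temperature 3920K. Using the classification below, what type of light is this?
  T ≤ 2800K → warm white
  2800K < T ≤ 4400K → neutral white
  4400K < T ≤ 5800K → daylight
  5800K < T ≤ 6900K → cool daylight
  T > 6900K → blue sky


Temperature: 3920K
2800K < 3920K ≤ 4400K → neutral white
Classification: neutral white


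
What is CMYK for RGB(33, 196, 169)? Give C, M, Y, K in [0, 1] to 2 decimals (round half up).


R'=33/255≈0.1294, G'=196/255≈0.7686, B'=169/255≈0.6627
K = 1 - max(R',G',B') = 1 - 196/255 = 59/255 = 0.23137… → 0.23
(1-R'-K)/(1-K) simplifies to (max-R)/max with max = 196:
C = (196-33)/196 = 163/196 = 0.83163… → 0.83
M = (196-196)/196 = 0/196 = 0 → 0.00
Y = (196-169)/196 = 27/196 = 0.13775… → 0.14
= CMYK(0.83, 0.00, 0.14, 0.23)


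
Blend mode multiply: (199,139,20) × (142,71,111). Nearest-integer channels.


Multiply: C = A×B/255, rounded to nearest integer
R: 199×142/255 = 28258/255 ≈ 110.816 → 111
G: 139×71/255 = 9869/255 ≈ 38.702 → 39
B: 20×111/255 = 2220/255 ≈ 8.706 → 9
= RGB(111, 39, 9)


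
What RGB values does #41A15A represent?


41 → 65 (R)
A1 → 161 (G)
5A → 90 (B)
= RGB(65, 161, 90)


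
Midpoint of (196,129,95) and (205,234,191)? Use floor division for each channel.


Midpoint: each channel = ⌊(C₁+C₂)/2⌋
R: ⌊(196+205)/2⌋ = 200
G: ⌊(129+234)/2⌋ = 181
B: ⌊(95+191)/2⌋ = 143
= RGB(200, 181, 143)


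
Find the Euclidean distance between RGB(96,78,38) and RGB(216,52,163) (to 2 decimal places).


d = √[(R₁-R₂)² + (G₁-G₂)² + (B₁-B₂)²]
d = √[(96-216)² + (78-52)² + (38-163)²]
d = √[14400 + 676 + 15625]
d = √30701
d ≈ 175.22


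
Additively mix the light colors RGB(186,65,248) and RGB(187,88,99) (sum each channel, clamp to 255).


Additive: each channel = min(255, C₁+C₂)
R: 186+187 = 373 → 255
G: 65+88 = 153 → 153
B: 248+99 = 347 → 255
= RGB(255, 153, 255)


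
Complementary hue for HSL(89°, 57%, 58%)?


Complement = opposite side of color wheel = hue + 180°
H' = (89 + 180) mod 360 = 269°
S and L unchanged.
= HSL(269°, 57%, 58%)


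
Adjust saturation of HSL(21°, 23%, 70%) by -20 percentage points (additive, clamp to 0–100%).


Original S = 23%
Adjustment = -20 percentage points
New S = 23 + (-20) = 3
Clamp to [0, 100] → 3
= HSL(21°, 3%, 70%)


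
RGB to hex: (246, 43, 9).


R = 246 → F6 (hex)
G = 43 → 2B (hex)
B = 9 → 09 (hex)
Hex = #F62B09


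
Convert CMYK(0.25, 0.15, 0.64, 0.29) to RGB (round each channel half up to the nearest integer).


R = 255 × (1-C) × (1-K) = 255 × 0.75 × 0.71 = 135.7875 → 136
G = 255 × (1-M) × (1-K) = 255 × 0.85 × 0.71 = 153.8925 → 154
B = 255 × (1-Y) × (1-K) = 255 × 0.36 × 0.71 = 65.178 → 65
= RGB(136, 154, 65)


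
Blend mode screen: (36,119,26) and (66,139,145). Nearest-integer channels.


Screen: C = 255 - (255-A)×(255-B)/255, rounded to nearest integer
R: 255 - (255-36)×(255-66)/255 = 255 - 41391/255 ≈ 255 - 162.318 = 92.682 → 93
G: 255 - (255-119)×(255-139)/255 = 255 - 15776/255 ≈ 255 - 61.867 = 193.133 → 193
B: 255 - (255-26)×(255-145)/255 = 255 - 25190/255 ≈ 255 - 98.784 = 156.216 → 156
= RGB(93, 193, 156)


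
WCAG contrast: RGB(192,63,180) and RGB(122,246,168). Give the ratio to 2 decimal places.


Linearize each sRGB channel c=v/255: c/12.92 if c ≤ 0.04045 else ((c+0.055)/1.055)^2.4
L = 0.2126×R_lin + 0.7152×G_lin + 0.0722×B_lin
Color 1 (192,63,180):
  R=192: 192/255≈0.7529 > 0.04045 → ((0.7529+0.055)/1.055)^2.4 ≈ 0.52712
  G=63: 63/255≈0.2471 > 0.04045 → ((0.2471+0.055)/1.055)^2.4 ≈ 0.04971
  B=180: 180/255≈0.7059 > 0.04045 → ((0.7059+0.055)/1.055)^2.4 ≈ 0.45641
  L1 = 0.2126×0.52712 + 0.7152×0.04971 + 0.0722×0.45641 ≈ 0.18057
Color 2 (122,246,168):
  R=122: 122/255≈0.4784 > 0.04045 → ((0.4784+0.055)/1.055)^2.4 ≈ 0.19462
  G=246: 246/255≈0.9647 > 0.04045 → ((0.9647+0.055)/1.055)^2.4 ≈ 0.92158
  B=168: 168/255≈0.6588 > 0.04045 → ((0.6588+0.055)/1.055)^2.4 ≈ 0.39157
  L2 = 0.2126×0.19462 + 0.7152×0.92158 + 0.0722×0.39157 ≈ 0.72876
Lighter = 0.72876, Darker = 0.18057
Ratio = (L_lighter + 0.05) / (L_darker + 0.05)
Ratio = (0.72876 + 0.05) / (0.18057 + 0.05) = 0.77876 / 0.23057 ≈ 3.3776
Ratio ≈ 3.38:1


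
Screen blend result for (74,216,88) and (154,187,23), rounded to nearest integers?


Screen: C = 255 - (255-A)×(255-B)/255, rounded to nearest integer
R: 255 - (255-74)×(255-154)/255 = 255 - 18281/255 ≈ 255 - 71.690 = 183.310 → 183
G: 255 - (255-216)×(255-187)/255 = 255 - 2652/255 ≈ 255 - 10.400 = 244.600 → 245
B: 255 - (255-88)×(255-23)/255 = 255 - 38744/255 ≈ 255 - 151.937 = 103.063 → 103
= RGB(183, 245, 103)


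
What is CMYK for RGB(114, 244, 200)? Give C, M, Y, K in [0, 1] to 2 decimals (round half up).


R'=114/255≈0.4471, G'=244/255≈0.9569, B'=200/255≈0.7843
K = 1 - max(R',G',B') = 1 - 244/255 = 11/255 = 0.04313… → 0.04
(1-R'-K)/(1-K) simplifies to (max-R)/max with max = 244:
C = (244-114)/244 = 130/244 = 0.53278… → 0.53
M = (244-244)/244 = 0/244 = 0 → 0.00
Y = (244-200)/244 = 44/244 = 0.18032… → 0.18
= CMYK(0.53, 0.00, 0.18, 0.04)


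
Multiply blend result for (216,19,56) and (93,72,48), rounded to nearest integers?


Multiply: C = A×B/255, rounded to nearest integer
R: 216×93/255 = 20088/255 ≈ 78.776 → 79
G: 19×72/255 = 1368/255 ≈ 5.365 → 5
B: 56×48/255 = 2688/255 ≈ 10.541 → 11
= RGB(79, 5, 11)


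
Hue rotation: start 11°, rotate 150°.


New hue = (H + rotation) mod 360
New hue = (11 + 150) mod 360
= 161 mod 360
= 161°


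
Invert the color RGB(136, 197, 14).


Invert: (255-R, 255-G, 255-B)
R: 255-136 = 119
G: 255-197 = 58
B: 255-14 = 241
= RGB(119, 58, 241)


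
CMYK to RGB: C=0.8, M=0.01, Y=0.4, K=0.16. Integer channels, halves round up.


R = 255 × (1-C) × (1-K) = 255 × 0.20 × 0.84 = 42.84 → 43
G = 255 × (1-M) × (1-K) = 255 × 0.99 × 0.84 = 212.058 → 212
B = 255 × (1-Y) × (1-K) = 255 × 0.60 × 0.84 = 128.52 → 129
= RGB(43, 212, 129)


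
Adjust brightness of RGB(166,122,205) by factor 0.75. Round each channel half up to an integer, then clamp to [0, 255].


Multiply each channel by 0.75, round half up, clamp to [0, 255]
R: 166×0.75 = 124.5 → round → 125
G: 122×0.75 = 91.5 → round → 92
B: 205×0.75 = 153.75 → round → 154
= RGB(125, 92, 154)


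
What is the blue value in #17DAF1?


Color: #17DAF1
R = 17 = 23
G = DA = 218
B = F1 = 241
Blue = 241


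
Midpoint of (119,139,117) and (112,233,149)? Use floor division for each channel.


Midpoint: each channel = ⌊(C₁+C₂)/2⌋
R: ⌊(119+112)/2⌋ = 115
G: ⌊(139+233)/2⌋ = 186
B: ⌊(117+149)/2⌋ = 133
= RGB(115, 186, 133)


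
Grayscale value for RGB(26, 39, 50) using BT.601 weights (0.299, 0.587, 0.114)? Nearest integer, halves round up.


Gray = 0.299×R + 0.587×G + 0.114×B
Gray = 0.299×26 + 0.587×39 + 0.114×50
Gray = 7.774 + 22.893 + 5.700
Gray = 36.367 → round half up → 36
Gray = 36


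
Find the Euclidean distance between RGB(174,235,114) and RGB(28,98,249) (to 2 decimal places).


d = √[(R₁-R₂)² + (G₁-G₂)² + (B₁-B₂)²]
d = √[(174-28)² + (235-98)² + (114-249)²]
d = √[21316 + 18769 + 18225]
d = √58310
d ≈ 241.47


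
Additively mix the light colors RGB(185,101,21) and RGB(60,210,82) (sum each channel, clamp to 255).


Additive: each channel = min(255, C₁+C₂)
R: 185+60 = 245 → 245
G: 101+210 = 311 → 255
B: 21+82 = 103 → 103
= RGB(245, 255, 103)


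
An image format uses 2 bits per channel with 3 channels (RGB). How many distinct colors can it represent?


Total bits = 2 bits/channel × 3 channels = 6 bits
Distinct colors = 2^6
= 64 colors


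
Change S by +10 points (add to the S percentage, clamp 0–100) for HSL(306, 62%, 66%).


Original S = 62%
Adjustment = +10 percentage points
New S = 62 + (10) = 72
Clamp to [0, 100] → 72
= HSL(306°, 72%, 66%)


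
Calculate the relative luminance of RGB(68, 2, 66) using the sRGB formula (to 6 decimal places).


Linearize each channel (sRGB transfer function): c = v/255; c_lin = c/12.92 if c ≤ 0.04045, else ((c+0.055)/1.055)^2.4
  R: 68/255 ≈ 0.266667 > 0.04045 → ((0.266667+0.055)/1.055)^2.4 ≈ 0.057805
  G: 2/255 ≈ 0.007843 ≤ 0.04045 → 0.007843/12.92 ≈ 0.000607
  B: 66/255 ≈ 0.258824 > 0.04045 → ((0.258824+0.055)/1.055)^2.4 ≈ 0.054480
R_lin = 0.057805, G_lin = 0.000607, B_lin = 0.054480
L = 0.2126×R + 0.7152×G + 0.0722×B
L = 0.2126×0.057805 + 0.7152×0.000607 + 0.0722×0.054480
L ≈ 0.016657


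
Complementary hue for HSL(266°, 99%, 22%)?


Complement = opposite side of color wheel = hue + 180°
H' = (266 + 180) mod 360 = 86°
S and L unchanged.
= HSL(86°, 99%, 22%)


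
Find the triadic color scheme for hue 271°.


Triadic: equally spaced at 120° intervals
H1 = 271°
H2 = (271 + 120) mod 360 = 31°
H3 = (271 + 240) mod 360 = 151°
Triadic = 271°, 31°, 151°


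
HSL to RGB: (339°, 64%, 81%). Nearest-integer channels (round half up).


H=339°, S=0.64, L=0.81
C = (1-|2L-1|)×S = (1-|0.62|)×0.64 = 0.2432
H' = H/60 = 339/60 ≈ 5.6500; X = C×(1-|H' mod 2 - 1|) = 0.08512
m = L - C/2 = 0.81 - 0.1216 = 0.6884
Sector ⌊H'⌋ = 5 → (R',G',B') = (0.2432, 0.0, 0.08512)
RGB = ((R'+m)×255, (G'+m)×255, (B'+m)×255) = (237.558, 175.542, 197.2476)
Round half up → RGB(238, 176, 197)


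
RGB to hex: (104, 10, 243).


R = 104 → 68 (hex)
G = 10 → 0A (hex)
B = 243 → F3 (hex)
Hex = #680AF3


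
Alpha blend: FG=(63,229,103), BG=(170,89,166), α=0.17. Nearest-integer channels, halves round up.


C = α×F + (1-α)×B, with 1-α = 0.83
R: 0.17×63 + 0.83×170 = 10.71 + 141.10 = 151.81 → 152
G: 0.17×229 + 0.83×89 = 38.93 + 73.87 = 112.80 → 113
B: 0.17×103 + 0.83×166 = 17.51 + 137.78 = 155.29 → 155
= RGB(152, 113, 155)


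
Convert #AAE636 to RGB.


AA → 170 (R)
E6 → 230 (G)
36 → 54 (B)
= RGB(170, 230, 54)


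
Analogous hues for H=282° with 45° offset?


Base hue: 282°
Left analog: (282 - 45) mod 360 = 237°
Right analog: (282 + 45) mod 360 = 327°
Analogous hues = 237° and 327°


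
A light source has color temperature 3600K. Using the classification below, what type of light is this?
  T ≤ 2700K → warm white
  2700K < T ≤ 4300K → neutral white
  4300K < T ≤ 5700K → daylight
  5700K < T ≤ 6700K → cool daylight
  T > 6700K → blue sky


Temperature: 3600K
2700K < 3600K ≤ 4300K → neutral white
Classification: neutral white


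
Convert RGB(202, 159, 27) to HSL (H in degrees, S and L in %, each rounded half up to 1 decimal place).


Normalize: R'=202/255≈0.7922, G'=159/255≈0.6235, B'=27/255≈0.1059
Max=202/255, Min=27/255, Δ=Max-Min=175/255
L = (Max+Min)/2 = (202+27)/510 = 229/510 = 0.44901… → L = 44.9%
L ≤ 0.5 → S = Δ/(Max+Min) = 175/(202+27) = 175/229 = 0.76419… → S = 76.4%
(the 1/255 factors cancel in S and H, so raw channel differences can be used)
Max is R' → H = 60 × (((G-B)/Δ) mod 6) = 60 × (((159-27)/175) mod 6)
  132/175 = 0.7542…
  H = 60 × 0.7542… = 45.257…° → H = 45.3°
= HSL(45.3°, 76.4%, 44.9%)


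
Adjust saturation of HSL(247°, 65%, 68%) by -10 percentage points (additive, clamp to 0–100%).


Original S = 65%
Adjustment = -10 percentage points
New S = 65 + (-10) = 55
Clamp to [0, 100] → 55
= HSL(247°, 55%, 68%)


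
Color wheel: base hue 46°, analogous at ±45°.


Base hue: 46°
Left analog: (46 - 45) mod 360 = 1°
Right analog: (46 + 45) mod 360 = 91°
Analogous hues = 1° and 91°


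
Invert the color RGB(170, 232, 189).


Invert: (255-R, 255-G, 255-B)
R: 255-170 = 85
G: 255-232 = 23
B: 255-189 = 66
= RGB(85, 23, 66)


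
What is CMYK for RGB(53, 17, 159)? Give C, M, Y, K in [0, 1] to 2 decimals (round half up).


R'=53/255≈0.2078, G'=17/255≈0.0667, B'=159/255≈0.6235
K = 1 - max(R',G',B') = 1 - 159/255 = 96/255 = 0.37647… → 0.38
(1-R'-K)/(1-K) simplifies to (max-R)/max with max = 159:
C = (159-53)/159 = 106/159 = 0.66666… → 0.67
M = (159-17)/159 = 142/159 = 0.89308… → 0.89
Y = (159-159)/159 = 0/159 = 0 → 0.00
= CMYK(0.67, 0.89, 0.00, 0.38)


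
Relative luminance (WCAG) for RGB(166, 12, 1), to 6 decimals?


Linearize each channel (sRGB transfer function): c = v/255; c_lin = c/12.92 if c ≤ 0.04045, else ((c+0.055)/1.055)^2.4
  R: 166/255 ≈ 0.650980 > 0.04045 → ((0.650980+0.055)/1.055)^2.4 ≈ 0.381326
  G: 12/255 ≈ 0.047059 > 0.04045 → ((0.047059+0.055)/1.055)^2.4 ≈ 0.003677
  B: 1/255 ≈ 0.003922 ≤ 0.04045 → 0.003922/12.92 ≈ 0.000304
R_lin = 0.381326, G_lin = 0.003677, B_lin = 0.000304
L = 0.2126×R + 0.7152×G + 0.0722×B
L = 0.2126×0.381326 + 0.7152×0.003677 + 0.0722×0.000304
L ≈ 0.083721


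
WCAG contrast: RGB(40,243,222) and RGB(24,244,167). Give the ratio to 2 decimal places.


Linearize each sRGB channel c=v/255: c/12.92 if c ≤ 0.04045 else ((c+0.055)/1.055)^2.4
L = 0.2126×R_lin + 0.7152×G_lin + 0.0722×B_lin
Color 1 (40,243,222):
  R=40: 40/255≈0.1569 > 0.04045 → ((0.1569+0.055)/1.055)^2.4 ≈ 0.02122
  G=243: 243/255≈0.9529 > 0.04045 → ((0.9529+0.055)/1.055)^2.4 ≈ 0.89627
  B=222: 222/255≈0.8706 > 0.04045 → ((0.8706+0.055)/1.055)^2.4 ≈ 0.73046
  L1 = 0.2126×0.02122 + 0.7152×0.89627 + 0.0722×0.73046 ≈ 0.69826
Color 2 (24,244,167):
  R=24: 24/255≈0.0941 > 0.04045 → ((0.0941+0.055)/1.055)^2.4 ≈ 0.00913
  G=244: 244/255≈0.9569 > 0.04045 → ((0.9569+0.055)/1.055)^2.4 ≈ 0.90466
  B=167: 167/255≈0.6549 > 0.04045 → ((0.6549+0.055)/1.055)^2.4 ≈ 0.38643
  L2 = 0.2126×0.00913 + 0.7152×0.90466 + 0.0722×0.38643 ≈ 0.67686
Lighter = 0.69826, Darker = 0.67686
Ratio = (L_lighter + 0.05) / (L_darker + 0.05)
Ratio = (0.69826 + 0.05) / (0.67686 + 0.05) = 0.74826 / 0.72686 ≈ 1.0295
Ratio ≈ 1.03:1


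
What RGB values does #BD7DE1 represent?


BD → 189 (R)
7D → 125 (G)
E1 → 225 (B)
= RGB(189, 125, 225)


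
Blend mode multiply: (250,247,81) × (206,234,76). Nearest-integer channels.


Multiply: C = A×B/255, rounded to nearest integer
R: 250×206/255 = 51500/255 ≈ 201.961 → 202
G: 247×234/255 = 57798/255 ≈ 226.659 → 227
B: 81×76/255 = 6156/255 ≈ 24.141 → 24
= RGB(202, 227, 24)


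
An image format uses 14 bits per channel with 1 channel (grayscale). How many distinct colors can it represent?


Total bits = 14 bits/channel × 1 channels = 14 bits
Distinct colors = 2^14
= 16,384 colors


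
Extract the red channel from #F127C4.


Color: #F127C4
R = F1 = 241
G = 27 = 39
B = C4 = 196
Red = 241


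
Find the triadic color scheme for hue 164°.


Triadic: equally spaced at 120° intervals
H1 = 164°
H2 = (164 + 120) mod 360 = 284°
H3 = (164 + 240) mod 360 = 44°
Triadic = 164°, 284°, 44°


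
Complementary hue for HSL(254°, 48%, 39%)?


Complement = opposite side of color wheel = hue + 180°
H' = (254 + 180) mod 360 = 74°
S and L unchanged.
= HSL(74°, 48%, 39%)


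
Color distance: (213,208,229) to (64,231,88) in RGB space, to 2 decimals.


d = √[(R₁-R₂)² + (G₁-G₂)² + (B₁-B₂)²]
d = √[(213-64)² + (208-231)² + (229-88)²]
d = √[22201 + 529 + 19881]
d = √42611
d ≈ 206.42


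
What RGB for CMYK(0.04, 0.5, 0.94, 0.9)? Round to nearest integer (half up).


R = 255 × (1-C) × (1-K) = 255 × 0.96 × 0.10 = 24.48 → 24
G = 255 × (1-M) × (1-K) = 255 × 0.50 × 0.10 = 12.75 → 13
B = 255 × (1-Y) × (1-K) = 255 × 0.06 × 0.10 = 1.53 → 2
= RGB(24, 13, 2)


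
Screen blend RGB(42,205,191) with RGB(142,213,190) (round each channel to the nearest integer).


Screen: C = 255 - (255-A)×(255-B)/255, rounded to nearest integer
R: 255 - (255-42)×(255-142)/255 = 255 - 24069/255 ≈ 255 - 94.388 = 160.612 → 161
G: 255 - (255-205)×(255-213)/255 = 255 - 2100/255 ≈ 255 - 8.235 = 246.765 → 247
B: 255 - (255-191)×(255-190)/255 = 255 - 4160/255 ≈ 255 - 16.314 = 238.686 → 239
= RGB(161, 247, 239)


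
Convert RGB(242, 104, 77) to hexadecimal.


R = 242 → F2 (hex)
G = 104 → 68 (hex)
B = 77 → 4D (hex)
Hex = #F2684D


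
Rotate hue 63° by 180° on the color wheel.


New hue = (H + rotation) mod 360
New hue = (63 + 180) mod 360
= 243 mod 360
= 243°


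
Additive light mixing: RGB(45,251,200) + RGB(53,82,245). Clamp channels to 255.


Additive: each channel = min(255, C₁+C₂)
R: 45+53 = 98 → 98
G: 251+82 = 333 → 255
B: 200+245 = 445 → 255
= RGB(98, 255, 255)


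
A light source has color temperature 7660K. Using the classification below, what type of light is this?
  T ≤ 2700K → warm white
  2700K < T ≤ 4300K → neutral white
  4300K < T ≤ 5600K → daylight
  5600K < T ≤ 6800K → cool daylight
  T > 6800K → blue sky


Temperature: 7660K
7660K > 6800K → blue sky
Classification: blue sky
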